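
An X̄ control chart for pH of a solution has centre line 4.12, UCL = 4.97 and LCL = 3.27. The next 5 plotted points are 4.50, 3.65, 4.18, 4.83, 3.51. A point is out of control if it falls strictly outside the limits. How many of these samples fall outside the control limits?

0

All 5 points lie within [3.27, 4.97].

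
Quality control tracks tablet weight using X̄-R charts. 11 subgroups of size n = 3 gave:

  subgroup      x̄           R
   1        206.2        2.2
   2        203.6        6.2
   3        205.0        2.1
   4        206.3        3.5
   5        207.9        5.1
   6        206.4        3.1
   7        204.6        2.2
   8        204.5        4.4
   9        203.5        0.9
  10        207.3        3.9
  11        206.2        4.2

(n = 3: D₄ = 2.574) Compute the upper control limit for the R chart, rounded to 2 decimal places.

R̄ = (2.2 + 6.2 + 2.1 + 3.5 + 5.1 + 3.1 + 2.2 + 4.4 + 0.9 + 3.9 + 4.2) / 11 = 37.8000 / 11 = 3.4364
UCL_R = D₄·R̄ = 2.574 × 3.4364 = 8.8452

8.85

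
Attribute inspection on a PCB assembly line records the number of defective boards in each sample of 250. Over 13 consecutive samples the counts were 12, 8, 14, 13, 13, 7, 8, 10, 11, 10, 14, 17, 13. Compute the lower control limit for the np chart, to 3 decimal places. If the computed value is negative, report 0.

p̄ = Σdᵢ / (k·n) = 150 / (13 × 250) = 0.04615
LCL = np̄ − 3·√(np̄(1−p̄)) = 11.5385 − 3 × 3.3175 = 1.5859

1.586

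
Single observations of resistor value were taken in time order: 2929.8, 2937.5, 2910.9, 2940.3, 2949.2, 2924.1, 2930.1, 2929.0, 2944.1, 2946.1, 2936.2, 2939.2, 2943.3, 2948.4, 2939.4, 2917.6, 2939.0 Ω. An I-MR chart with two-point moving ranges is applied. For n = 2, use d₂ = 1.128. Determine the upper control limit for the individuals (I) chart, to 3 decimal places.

2968.154

X̄ = (2929.8 + 2937.5 + 2910.9 + 2940.3 + 2949.2 + 2924.1 + 2930.1 + 2929.0 + 2944.1 + 2946.1 + 2936.2 + 2939.2 + 2943.3 + 2948.4 + 2939.4 + 2917.6 + 2939.0) / 17 = 2935.5412
Moving ranges: 7.7, 26.6, 29.4, 8.9, 25.1, 6.0, 1.1, 15.1, 2.0, 9.9, 3.0, 4.1, 5.1, 9.0, 21.8, 21.4; M̄R̄ = 196.2000 / 16 = 12.2625
UCL = X̄ + 3·M̄R̄/d₂ = 2935.5412 + 3 × 12.2625 / 1.128 = 2968.1542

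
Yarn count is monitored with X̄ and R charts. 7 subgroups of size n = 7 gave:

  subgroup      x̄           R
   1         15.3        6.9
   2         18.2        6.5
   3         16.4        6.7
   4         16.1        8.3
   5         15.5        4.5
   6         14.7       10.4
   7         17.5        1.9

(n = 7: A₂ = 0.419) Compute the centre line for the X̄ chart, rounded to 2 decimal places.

X̄̄ = (15.3 + 18.2 + 16.4 + 16.1 + 15.5 + 14.7 + 17.5) / 7 = 113.7000 / 7 = 16.2429
CL = X̄̄ = 16.2429

16.24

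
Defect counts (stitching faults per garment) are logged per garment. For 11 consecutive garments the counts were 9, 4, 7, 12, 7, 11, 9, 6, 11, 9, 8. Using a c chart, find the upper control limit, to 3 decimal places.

17.178

c̄ = (9 + 4 + 7 + 12 + 7 + 11 + 9 + 6 + 11 + 9 + 8) / 11 = 93 / 11 = 8.4545
UCL = c̄ + 3√c̄ = 8.4545 + 3 × √8.4545 = 8.4545 + 3 × 2.9077 = 17.1776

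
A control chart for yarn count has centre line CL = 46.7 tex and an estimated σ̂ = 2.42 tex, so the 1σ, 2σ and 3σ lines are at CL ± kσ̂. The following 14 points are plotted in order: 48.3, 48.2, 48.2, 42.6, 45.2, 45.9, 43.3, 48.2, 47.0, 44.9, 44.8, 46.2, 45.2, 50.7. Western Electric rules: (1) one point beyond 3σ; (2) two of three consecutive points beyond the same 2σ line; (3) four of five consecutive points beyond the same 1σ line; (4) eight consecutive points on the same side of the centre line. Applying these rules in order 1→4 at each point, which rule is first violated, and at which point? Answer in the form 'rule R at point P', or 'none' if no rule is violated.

Zone of each point (C = within 1σ̂, B = 1σ̂–2σ̂, A = 2σ̂–3σ̂, * = beyond 3σ̂; sign = side of CL): 1:+C, 2:+C, 3:+C, 4:-B, 5:-C, 6:-C, 7:-B, 8:+C, 9:+C, 10:-C, 11:-C, 12:-C, 13:-C, 14:+B
No rule fires across all 14 points.

none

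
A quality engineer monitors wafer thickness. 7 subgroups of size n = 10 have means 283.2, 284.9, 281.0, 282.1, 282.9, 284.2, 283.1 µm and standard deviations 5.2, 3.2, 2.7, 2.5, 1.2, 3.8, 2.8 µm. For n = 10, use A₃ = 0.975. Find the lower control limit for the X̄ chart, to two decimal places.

X̄̄ = (283.2 + 284.9 + 281.0 + 282.1 + 282.9 + 284.2 + 283.1) / 7 = 283.0571
s̄ = (5.2 + 3.2 + 2.7 + 2.5 + 1.2 + 3.8 + 2.8) / 7 = 3.0571
LCL = X̄̄ − A₃·s̄ = 283.0571 − 0.975 × 3.0571 = 280.0764

280.08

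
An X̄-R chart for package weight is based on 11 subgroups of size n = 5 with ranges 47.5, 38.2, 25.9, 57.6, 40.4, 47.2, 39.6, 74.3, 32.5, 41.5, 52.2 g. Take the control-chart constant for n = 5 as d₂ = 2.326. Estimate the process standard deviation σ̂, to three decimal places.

19.421

R̄ = (47.5 + 38.2 + 25.9 + 57.6 + 40.4 + 47.2 + 39.6 + 74.3 + 32.5 + 41.5 + 52.2) / 11 = 45.1727
σ̂ = R̄ / d₂ = 45.1727 / 2.326 = 19.4208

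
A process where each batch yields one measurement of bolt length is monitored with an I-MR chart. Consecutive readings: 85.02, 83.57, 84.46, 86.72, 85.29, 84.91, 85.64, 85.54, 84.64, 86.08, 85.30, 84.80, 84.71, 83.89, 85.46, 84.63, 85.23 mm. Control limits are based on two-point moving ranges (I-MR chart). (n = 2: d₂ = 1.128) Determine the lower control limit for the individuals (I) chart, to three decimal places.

82.597

X̄ = (85.02 + 83.57 + 84.46 + 86.72 + 85.29 + 84.91 + 85.64 + 85.54 + 84.64 + 86.08 + 85.30 + 84.80 + 84.71 + 83.89 + 85.46 + 84.63 + 85.23) / 17 = 85.0524
Moving ranges: 1.45, 0.89, 2.26, 1.43, 0.38, 0.73, 0.10, 0.90, 1.44, 0.78, 0.50, 0.09, 0.82, 1.57, 0.83, 0.60; M̄R̄ = 14.7700 / 16 = 0.9231
LCL = X̄ − 3·M̄R̄/d₂ = 85.0524 − 3 × 0.9231 / 1.128 = 82.5972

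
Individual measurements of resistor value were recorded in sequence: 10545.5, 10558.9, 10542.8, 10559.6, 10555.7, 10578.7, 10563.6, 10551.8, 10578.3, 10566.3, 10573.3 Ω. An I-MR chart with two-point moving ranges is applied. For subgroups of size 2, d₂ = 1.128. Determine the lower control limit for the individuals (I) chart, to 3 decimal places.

10522.595

X̄ = (10545.5 + 10558.9 + 10542.8 + 10559.6 + 10555.7 + 10578.7 + 10563.6 + 10551.8 + 10578.3 + 10566.3 + 10573.3) / 11 = 10561.3182
Moving ranges: 13.4, 16.1, 16.8, 3.9, 23.0, 15.1, 11.8, 26.5, 12.0, 7.0; M̄R̄ = 145.6000 / 10 = 14.5600
LCL = X̄ − 3·M̄R̄/d₂ = 10561.3182 − 3 × 14.5600 / 1.128 = 10522.5948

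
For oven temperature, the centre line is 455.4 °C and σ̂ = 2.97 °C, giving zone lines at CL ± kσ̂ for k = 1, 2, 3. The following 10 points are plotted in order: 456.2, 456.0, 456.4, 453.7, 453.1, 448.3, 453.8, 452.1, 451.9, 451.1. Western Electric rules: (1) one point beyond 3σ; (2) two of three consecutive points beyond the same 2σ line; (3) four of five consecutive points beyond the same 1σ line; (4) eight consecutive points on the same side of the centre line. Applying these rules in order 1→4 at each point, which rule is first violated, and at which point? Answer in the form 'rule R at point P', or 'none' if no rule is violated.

rule 3 at point 10

Zone of each point (C = within 1σ̂, B = 1σ̂–2σ̂, A = 2σ̂–3σ̂, * = beyond 3σ̂; sign = side of CL): 1:+C, 2:+C, 3:+C, 4:-C, 5:-C, 6:-A, 7:-C, 8:-B, 9:-B, 10:-B
Rule 3 (four of five consecutive points beyond the same 1σ limit) is satisfied at point 10.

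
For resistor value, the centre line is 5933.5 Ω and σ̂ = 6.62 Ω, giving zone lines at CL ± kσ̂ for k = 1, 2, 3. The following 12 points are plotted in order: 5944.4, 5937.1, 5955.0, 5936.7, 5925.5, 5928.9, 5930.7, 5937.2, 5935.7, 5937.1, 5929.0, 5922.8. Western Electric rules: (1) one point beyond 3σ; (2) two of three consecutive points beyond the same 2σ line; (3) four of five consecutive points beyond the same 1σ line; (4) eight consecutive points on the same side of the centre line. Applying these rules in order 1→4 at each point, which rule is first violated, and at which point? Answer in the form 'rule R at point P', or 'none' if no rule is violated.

rule 1 at point 3

Zone of each point (C = within 1σ̂, B = 1σ̂–2σ̂, A = 2σ̂–3σ̂, * = beyond 3σ̂; sign = side of CL): 1:+B, 2:+C, 3:+*, 4:+C, 5:-B, 6:-C, 7:-C, 8:+C, 9:+C, 10:+C, 11:-C, 12:-B
Rule 1 (one point beyond the 3σ limits) is satisfied at point 3.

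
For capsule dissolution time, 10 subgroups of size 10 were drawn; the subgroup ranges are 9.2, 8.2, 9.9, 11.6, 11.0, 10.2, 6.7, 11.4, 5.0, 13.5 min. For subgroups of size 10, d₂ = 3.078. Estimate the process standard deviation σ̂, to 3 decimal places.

R̄ = (9.2 + 8.2 + 9.9 + 11.6 + 11.0 + 10.2 + 6.7 + 11.4 + 5.0 + 13.5) / 10 = 9.6700
σ̂ = R̄ / d₂ = 9.6700 / 3.078 = 3.1417

3.142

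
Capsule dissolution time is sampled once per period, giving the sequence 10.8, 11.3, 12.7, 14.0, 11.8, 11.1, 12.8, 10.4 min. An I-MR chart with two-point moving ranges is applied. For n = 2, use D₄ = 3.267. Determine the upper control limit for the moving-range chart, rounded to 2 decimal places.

Moving ranges: 0.5, 1.4, 1.3, 2.2, 0.7, 1.7, 2.4; M̄R̄ = 10.2000 / 7 = 1.4571
UCL_MR = D₄·M̄R̄ = 3.267 × 1.4571 = 4.7605

4.76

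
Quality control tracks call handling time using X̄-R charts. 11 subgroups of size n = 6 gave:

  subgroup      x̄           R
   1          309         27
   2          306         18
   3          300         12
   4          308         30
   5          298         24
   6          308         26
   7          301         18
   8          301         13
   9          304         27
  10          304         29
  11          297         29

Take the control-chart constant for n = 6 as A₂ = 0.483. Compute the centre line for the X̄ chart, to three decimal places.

X̄̄ = (309 + 306 + 300 + 308 + 298 + 308 + 301 + 301 + 304 + 304 + 297) / 11 = 3336.0000 / 11 = 303.2727
CL = X̄̄ = 303.2727

303.273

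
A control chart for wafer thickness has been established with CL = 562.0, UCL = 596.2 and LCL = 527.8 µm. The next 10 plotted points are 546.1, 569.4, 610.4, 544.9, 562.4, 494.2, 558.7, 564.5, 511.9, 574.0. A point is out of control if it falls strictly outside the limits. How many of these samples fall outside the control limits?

3

Compare each point to [527.8, 596.2]: sample 3 = 610.4 > UCL; sample 6 = 494.2 < LCL; sample 9 = 511.9 < LCL.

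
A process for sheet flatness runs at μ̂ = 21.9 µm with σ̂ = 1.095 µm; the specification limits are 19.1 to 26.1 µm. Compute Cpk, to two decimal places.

0.85

Cpu = (USL − μ̂) / (3σ̂) = (26.1 − 21.9) / (3 × 1.095) = 1.2785; Cpl = (μ̂ − LSL) / (3σ̂) = (21.9 − 19.1) / (3 × 1.095) = 0.8524; Cpk = min(Cpu, Cpl) = 0.8524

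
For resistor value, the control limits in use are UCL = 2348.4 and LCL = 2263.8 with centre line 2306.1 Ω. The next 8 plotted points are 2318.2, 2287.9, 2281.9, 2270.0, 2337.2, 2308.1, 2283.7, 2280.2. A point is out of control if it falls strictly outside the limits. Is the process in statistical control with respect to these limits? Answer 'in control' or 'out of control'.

in control

All 8 points lie within [2263.8, 2348.4].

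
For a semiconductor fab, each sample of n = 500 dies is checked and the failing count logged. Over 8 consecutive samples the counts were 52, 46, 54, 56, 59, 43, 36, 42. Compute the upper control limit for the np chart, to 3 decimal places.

68.353

p̄ = Σdᵢ / (k·n) = 388 / (8 × 500) = 0.09700
UCL = np̄ + 3·√(np̄(1−p̄)) = 48.5000 + 3 × √(48.5000×0.90300) = 48.5000 + 3 × 6.6178 = 68.3535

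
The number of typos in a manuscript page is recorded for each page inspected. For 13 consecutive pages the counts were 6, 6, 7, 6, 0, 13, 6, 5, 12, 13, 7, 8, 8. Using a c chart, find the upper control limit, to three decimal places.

15.656

c̄ = (6 + 6 + 7 + 6 + 0 + 13 + 6 + 5 + 12 + 13 + 7 + 8 + 8) / 13 = 97 / 13 = 7.4615
UCL = c̄ + 3√c̄ = 7.4615 + 3 × √7.4615 = 7.4615 + 3 × 2.7316 = 15.6563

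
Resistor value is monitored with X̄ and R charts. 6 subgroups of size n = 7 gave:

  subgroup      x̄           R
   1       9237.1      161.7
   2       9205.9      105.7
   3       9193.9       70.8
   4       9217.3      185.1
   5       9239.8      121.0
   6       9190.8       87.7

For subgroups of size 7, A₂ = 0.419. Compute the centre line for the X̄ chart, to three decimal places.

9214.133

X̄̄ = (9237.1 + 9205.9 + 9193.9 + 9217.3 + 9239.8 + 9190.8) / 6 = 55284.8000 / 6 = 9214.1333
CL = X̄̄ = 9214.1333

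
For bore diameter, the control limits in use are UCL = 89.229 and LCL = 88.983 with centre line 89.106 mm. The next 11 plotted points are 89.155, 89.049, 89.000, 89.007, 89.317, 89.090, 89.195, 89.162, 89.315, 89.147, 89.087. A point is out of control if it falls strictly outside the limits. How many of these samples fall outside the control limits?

Compare each point to [88.983, 89.229]: sample 5 = 89.317 > UCL; sample 9 = 89.315 > UCL.

2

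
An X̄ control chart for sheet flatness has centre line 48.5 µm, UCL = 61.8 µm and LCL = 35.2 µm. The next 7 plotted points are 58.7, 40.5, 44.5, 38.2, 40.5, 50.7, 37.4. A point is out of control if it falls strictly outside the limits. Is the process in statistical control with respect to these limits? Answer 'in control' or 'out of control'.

All 7 points lie within [35.2, 61.8].

in control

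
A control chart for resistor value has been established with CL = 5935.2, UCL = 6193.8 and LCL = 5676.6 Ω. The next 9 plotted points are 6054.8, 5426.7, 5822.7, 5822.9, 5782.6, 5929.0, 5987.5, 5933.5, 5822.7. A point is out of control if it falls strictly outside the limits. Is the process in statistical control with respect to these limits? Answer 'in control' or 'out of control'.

Compare each point to [5676.6, 6193.8]: sample 2 = 5426.7 < LCL.

out of control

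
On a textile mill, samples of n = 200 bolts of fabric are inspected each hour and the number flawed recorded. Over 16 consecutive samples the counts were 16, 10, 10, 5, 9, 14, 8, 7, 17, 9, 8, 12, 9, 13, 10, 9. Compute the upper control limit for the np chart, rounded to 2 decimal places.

19.78

p̄ = Σdᵢ / (k·n) = 166 / (16 × 200) = 0.05187
UCL = np̄ + 3·√(np̄(1−p̄)) = 10.3750 + 3 × √(10.3750×0.94812) = 10.3750 + 3 × 3.1364 = 19.7841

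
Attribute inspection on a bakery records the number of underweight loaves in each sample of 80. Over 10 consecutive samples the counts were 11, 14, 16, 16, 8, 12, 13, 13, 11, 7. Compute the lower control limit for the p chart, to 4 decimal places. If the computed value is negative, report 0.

0.0311

p̄ = Σdᵢ / (k·n) = 121 / (10 × 80) = 0.15125
LCL = p̄ − 3·√(p̄(1−p̄)/n) = 0.15125 − 3 × 0.04006 = 0.03108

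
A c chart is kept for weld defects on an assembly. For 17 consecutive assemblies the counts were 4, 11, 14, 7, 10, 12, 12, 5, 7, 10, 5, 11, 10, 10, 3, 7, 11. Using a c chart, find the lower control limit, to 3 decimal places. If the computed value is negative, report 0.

c̄ = (4 + 11 + 14 + 7 + 10 + 12 + 12 + 5 + 7 + 10 + 5 + 11 + 10 + 10 + 3 + 7 + 11) / 17 = 149 / 17 = 8.7647
LCL = c̄ − 3√c̄ = 8.7647 − 3 × 2.9605 = -0.1169 → 0 (cannot be negative)

0.000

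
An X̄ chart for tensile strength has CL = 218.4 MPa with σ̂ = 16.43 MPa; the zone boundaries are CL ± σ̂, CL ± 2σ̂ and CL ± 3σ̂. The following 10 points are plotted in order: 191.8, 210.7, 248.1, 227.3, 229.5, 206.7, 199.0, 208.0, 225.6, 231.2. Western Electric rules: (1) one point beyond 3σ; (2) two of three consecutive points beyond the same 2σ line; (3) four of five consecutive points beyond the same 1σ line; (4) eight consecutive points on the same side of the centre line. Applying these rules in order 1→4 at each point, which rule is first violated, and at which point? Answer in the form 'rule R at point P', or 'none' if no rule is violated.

Zone of each point (C = within 1σ̂, B = 1σ̂–2σ̂, A = 2σ̂–3σ̂, * = beyond 3σ̂; sign = side of CL): 1:-B, 2:-C, 3:+B, 4:+C, 5:+C, 6:-C, 7:-B, 8:-C, 9:+C, 10:+C
No rule fires across all 10 points.

none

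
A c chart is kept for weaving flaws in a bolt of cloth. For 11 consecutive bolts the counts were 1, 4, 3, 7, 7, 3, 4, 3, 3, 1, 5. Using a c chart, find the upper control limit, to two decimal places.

9.52

c̄ = (1 + 4 + 3 + 7 + 7 + 3 + 4 + 3 + 3 + 1 + 5) / 11 = 41 / 11 = 3.7273
UCL = c̄ + 3√c̄ = 3.7273 + 3 × √3.7273 = 3.7273 + 3 × 1.9306 = 9.5191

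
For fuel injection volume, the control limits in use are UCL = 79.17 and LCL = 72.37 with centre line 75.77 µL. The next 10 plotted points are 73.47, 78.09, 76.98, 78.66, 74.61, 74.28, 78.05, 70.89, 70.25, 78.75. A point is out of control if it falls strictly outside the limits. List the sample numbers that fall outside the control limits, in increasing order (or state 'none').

Compare each point to [72.37, 79.17]: sample 8 = 70.89 < LCL; sample 9 = 70.25 < LCL.

8, 9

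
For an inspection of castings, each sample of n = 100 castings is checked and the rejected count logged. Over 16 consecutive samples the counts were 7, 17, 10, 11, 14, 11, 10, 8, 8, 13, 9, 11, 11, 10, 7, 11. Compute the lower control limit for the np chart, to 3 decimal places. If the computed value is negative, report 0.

p̄ = Σdᵢ / (k·n) = 168 / (16 × 100) = 0.10500
LCL = np̄ − 3·√(np̄(1−p̄)) = 10.5000 − 3 × 3.0655 = 1.3034

1.303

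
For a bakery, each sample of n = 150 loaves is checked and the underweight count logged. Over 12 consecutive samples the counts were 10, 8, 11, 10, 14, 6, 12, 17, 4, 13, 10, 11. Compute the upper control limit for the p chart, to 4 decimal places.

p̄ = Σdᵢ / (k·n) = 126 / (12 × 150) = 0.07000
UCL = p̄ + 3·√(p̄(1−p̄)/n) = 0.07000 + 3 × √(0.07000×0.93000/150) = 0.07000 + 3 × 0.02083 = 0.13250

0.1325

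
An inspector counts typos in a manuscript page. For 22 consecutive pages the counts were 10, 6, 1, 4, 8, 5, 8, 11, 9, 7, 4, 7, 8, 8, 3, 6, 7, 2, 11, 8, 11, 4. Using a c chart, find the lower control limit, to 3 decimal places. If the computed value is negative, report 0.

0.000

c̄ = (10 + 6 + 1 + 4 + 8 + 5 + 8 + 11 + 9 + 7 + 4 + 7 + 8 + 8 + 3 + 6 + 7 + 2 + 11 + 8 + 11 + 4) / 22 = 148 / 22 = 6.7273
LCL = c̄ − 3√c̄ = 6.7273 − 3 × 2.5937 = -1.0538 → 0 (cannot be negative)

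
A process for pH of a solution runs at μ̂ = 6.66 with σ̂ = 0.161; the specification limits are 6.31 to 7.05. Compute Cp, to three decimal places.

0.766

Cp = (USL − LSL) / (6σ̂) = (7.05 − 6.31) / (6 × 0.161) = 0.7400 / 0.9660 = 0.7660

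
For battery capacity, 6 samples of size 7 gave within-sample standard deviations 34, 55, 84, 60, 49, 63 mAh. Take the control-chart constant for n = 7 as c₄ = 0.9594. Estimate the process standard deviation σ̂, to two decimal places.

59.93

s̄ = (34 + 55 + 84 + 60 + 49 + 63) / 6 = 57.5000
σ̂ = s̄ / c₄ = 57.5000 / 0.9594 = 59.9333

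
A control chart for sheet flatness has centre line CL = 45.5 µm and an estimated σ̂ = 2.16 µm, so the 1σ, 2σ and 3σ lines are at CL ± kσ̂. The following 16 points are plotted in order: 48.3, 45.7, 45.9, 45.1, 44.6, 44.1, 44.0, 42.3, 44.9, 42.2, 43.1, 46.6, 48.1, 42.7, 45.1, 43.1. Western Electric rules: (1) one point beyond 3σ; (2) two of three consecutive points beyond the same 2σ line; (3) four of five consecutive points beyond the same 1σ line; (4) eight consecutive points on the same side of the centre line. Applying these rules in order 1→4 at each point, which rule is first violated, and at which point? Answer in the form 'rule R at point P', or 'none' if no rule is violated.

rule 4 at point 11

Zone of each point (C = within 1σ̂, B = 1σ̂–2σ̂, A = 2σ̂–3σ̂, * = beyond 3σ̂; sign = side of CL): 1:+B, 2:+C, 3:+C, 4:-C, 5:-C, 6:-C, 7:-C, 8:-B, 9:-C, 10:-B, 11:-B, 12:+C, 13:+B, 14:-B, 15:-C, 16:-B
Rule 4 (eight consecutive points on the same side of the centre line) is satisfied at point 11.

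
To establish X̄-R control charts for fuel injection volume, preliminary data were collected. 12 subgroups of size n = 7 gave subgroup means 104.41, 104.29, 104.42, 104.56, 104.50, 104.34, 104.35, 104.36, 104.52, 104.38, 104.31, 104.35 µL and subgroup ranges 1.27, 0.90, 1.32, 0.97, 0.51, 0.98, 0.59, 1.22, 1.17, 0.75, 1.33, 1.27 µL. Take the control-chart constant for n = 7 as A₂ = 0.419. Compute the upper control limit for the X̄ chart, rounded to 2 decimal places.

X̄̄ = (104.41 + 104.29 + 104.42 + 104.56 + 104.50 + 104.34 + 104.35 + 104.36 + 104.52 + 104.38 + 104.31 + 104.35) / 12 = 1252.7900 / 12 = 104.3992
R̄ = (1.27 + 0.90 + 1.32 + 0.97 + 0.51 + 0.98 + 0.59 + 1.22 + 1.17 + 0.75 + 1.33 + 1.27) / 12 = 12.2800 / 12 = 1.0233
UCL = X̄̄ + A₂·R̄ = 104.3992 + 0.419 × 1.0233 = 104.8279

104.83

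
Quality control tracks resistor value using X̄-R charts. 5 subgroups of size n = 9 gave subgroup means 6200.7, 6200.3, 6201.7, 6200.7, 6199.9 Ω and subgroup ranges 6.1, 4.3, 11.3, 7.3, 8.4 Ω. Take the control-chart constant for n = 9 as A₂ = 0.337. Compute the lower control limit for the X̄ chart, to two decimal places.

X̄̄ = (6200.7 + 6200.3 + 6201.7 + 6200.7 + 6199.9) / 5 = 31003.3000 / 5 = 6200.6600
R̄ = (6.1 + 4.3 + 11.3 + 7.3 + 8.4) / 5 = 37.4000 / 5 = 7.4800
LCL = X̄̄ − A₂·R̄ = 6200.6600 − 0.337 × 7.4800 = 6198.1392

6198.14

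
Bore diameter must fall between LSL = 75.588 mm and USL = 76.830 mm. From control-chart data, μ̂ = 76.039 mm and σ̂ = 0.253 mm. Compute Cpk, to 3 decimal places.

Cpu = (USL − μ̂) / (3σ̂) = (76.830 − 76.039) / (3 × 0.253) = 1.0422; Cpl = (μ̂ − LSL) / (3σ̂) = (76.039 − 75.588) / (3 × 0.253) = 0.5942; Cpk = min(Cpu, Cpl) = 0.5942

0.594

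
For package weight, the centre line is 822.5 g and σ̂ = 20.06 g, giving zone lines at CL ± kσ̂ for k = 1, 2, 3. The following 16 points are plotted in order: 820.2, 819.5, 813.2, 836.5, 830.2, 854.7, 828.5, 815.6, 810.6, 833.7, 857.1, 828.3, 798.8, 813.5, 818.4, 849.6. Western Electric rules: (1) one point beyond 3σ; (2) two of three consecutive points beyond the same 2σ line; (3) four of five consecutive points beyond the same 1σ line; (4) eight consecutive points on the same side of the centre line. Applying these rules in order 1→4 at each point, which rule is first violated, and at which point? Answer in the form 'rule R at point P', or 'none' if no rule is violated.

none

Zone of each point (C = within 1σ̂, B = 1σ̂–2σ̂, A = 2σ̂–3σ̂, * = beyond 3σ̂; sign = side of CL): 1:-C, 2:-C, 3:-C, 4:+C, 5:+C, 6:+B, 7:+C, 8:-C, 9:-C, 10:+C, 11:+B, 12:+C, 13:-B, 14:-C, 15:-C, 16:+B
No rule fires across all 16 points.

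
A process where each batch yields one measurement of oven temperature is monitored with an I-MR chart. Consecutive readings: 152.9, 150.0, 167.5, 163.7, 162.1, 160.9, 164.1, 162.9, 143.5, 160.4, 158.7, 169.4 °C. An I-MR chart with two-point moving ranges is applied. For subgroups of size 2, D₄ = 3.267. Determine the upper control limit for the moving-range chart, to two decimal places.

23.79

Moving ranges: 2.9, 17.5, 3.8, 1.6, 1.2, 3.2, 1.2, 19.4, 16.9, 1.7, 10.7; M̄R̄ = 80.1000 / 11 = 7.2818
UCL_MR = D₄·M̄R̄ = 3.267 × 7.2818 = 23.7897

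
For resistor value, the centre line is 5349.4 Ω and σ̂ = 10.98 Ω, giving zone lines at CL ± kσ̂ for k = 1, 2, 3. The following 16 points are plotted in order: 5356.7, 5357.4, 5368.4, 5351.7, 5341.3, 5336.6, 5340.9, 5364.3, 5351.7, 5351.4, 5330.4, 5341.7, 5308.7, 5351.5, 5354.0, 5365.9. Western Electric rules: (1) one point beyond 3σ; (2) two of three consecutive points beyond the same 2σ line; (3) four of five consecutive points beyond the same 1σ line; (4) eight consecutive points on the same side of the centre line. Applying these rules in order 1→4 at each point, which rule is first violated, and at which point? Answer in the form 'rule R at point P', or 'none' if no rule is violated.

Zone of each point (C = within 1σ̂, B = 1σ̂–2σ̂, A = 2σ̂–3σ̂, * = beyond 3σ̂; sign = side of CL): 1:+C, 2:+C, 3:+B, 4:+C, 5:-C, 6:-B, 7:-C, 8:+B, 9:+C, 10:+C, 11:-B, 12:-C, 13:-*, 14:+C, 15:+C, 16:+B
Rule 1 (one point beyond the 3σ limits) is satisfied at point 13.

rule 1 at point 13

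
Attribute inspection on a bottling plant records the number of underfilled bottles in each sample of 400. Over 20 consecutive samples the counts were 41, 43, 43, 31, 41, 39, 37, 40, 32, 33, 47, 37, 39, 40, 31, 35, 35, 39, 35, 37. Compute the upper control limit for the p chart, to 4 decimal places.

0.1382

p̄ = Σdᵢ / (k·n) = 755 / (20 × 400) = 0.09438
UCL = p̄ + 3·√(p̄(1−p̄)/n) = 0.09438 + 3 × √(0.09438×0.90563/400) = 0.09438 + 3 × 0.01462 = 0.13823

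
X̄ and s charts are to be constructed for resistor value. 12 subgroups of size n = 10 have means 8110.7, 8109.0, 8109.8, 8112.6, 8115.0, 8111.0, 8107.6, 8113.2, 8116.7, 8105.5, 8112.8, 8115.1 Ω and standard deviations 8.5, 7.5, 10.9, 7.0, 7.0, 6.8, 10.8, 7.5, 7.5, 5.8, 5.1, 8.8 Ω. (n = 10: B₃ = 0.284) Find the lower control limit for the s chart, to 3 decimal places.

2.206

s̄ = (8.5 + 7.5 + 10.9 + 7.0 + 7.0 + 6.8 + 10.8 + 7.5 + 7.5 + 5.8 + 5.1 + 8.8) / 12 = 7.7667
LCL_s = B₃·s̄ = 0.284 × 7.7667 = 2.2057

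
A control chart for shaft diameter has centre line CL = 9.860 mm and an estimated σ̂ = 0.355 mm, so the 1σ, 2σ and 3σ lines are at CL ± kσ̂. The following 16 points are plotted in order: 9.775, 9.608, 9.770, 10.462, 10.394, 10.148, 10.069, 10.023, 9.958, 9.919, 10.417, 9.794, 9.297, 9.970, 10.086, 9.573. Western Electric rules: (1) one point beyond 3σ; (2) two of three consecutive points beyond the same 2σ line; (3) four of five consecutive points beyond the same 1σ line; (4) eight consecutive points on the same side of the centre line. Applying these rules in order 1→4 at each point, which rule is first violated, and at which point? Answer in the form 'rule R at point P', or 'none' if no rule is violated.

Zone of each point (C = within 1σ̂, B = 1σ̂–2σ̂, A = 2σ̂–3σ̂, * = beyond 3σ̂; sign = side of CL): 1:-C, 2:-C, 3:-C, 4:+B, 5:+B, 6:+C, 7:+C, 8:+C, 9:+C, 10:+C, 11:+B, 12:-C, 13:-B, 14:+C, 15:+C, 16:-C
Rule 4 (eight consecutive points on the same side of the centre line) is satisfied at point 11.

rule 4 at point 11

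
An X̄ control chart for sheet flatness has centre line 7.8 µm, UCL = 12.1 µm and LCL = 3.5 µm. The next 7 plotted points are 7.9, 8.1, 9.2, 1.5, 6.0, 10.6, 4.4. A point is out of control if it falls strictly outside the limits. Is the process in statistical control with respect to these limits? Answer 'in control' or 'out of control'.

out of control

Compare each point to [3.5, 12.1]: sample 4 = 1.5 < LCL.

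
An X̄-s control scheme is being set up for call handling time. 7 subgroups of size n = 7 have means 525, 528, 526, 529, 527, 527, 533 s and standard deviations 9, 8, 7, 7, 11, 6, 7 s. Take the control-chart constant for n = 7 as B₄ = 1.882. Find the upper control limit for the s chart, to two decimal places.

s̄ = (9 + 8 + 7 + 7 + 11 + 6 + 7) / 7 = 7.8571
UCL_s = B₄·s̄ = 1.882 × 7.8571 = 14.7871

14.79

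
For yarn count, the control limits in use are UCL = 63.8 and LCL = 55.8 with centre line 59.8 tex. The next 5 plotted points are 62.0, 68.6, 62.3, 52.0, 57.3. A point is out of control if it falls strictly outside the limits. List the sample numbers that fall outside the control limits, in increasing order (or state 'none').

Compare each point to [55.8, 63.8]: sample 2 = 68.6 > UCL; sample 4 = 52.0 < LCL.

2, 4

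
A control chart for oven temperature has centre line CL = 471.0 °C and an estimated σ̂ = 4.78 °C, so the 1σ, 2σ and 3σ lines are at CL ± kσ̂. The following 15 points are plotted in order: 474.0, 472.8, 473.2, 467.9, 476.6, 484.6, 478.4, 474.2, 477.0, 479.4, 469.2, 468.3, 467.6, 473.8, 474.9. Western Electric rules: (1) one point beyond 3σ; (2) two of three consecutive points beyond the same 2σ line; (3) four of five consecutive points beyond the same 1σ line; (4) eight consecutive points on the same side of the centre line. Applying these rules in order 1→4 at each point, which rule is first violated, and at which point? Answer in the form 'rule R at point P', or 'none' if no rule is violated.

rule 3 at point 9

Zone of each point (C = within 1σ̂, B = 1σ̂–2σ̂, A = 2σ̂–3σ̂, * = beyond 3σ̂; sign = side of CL): 1:+C, 2:+C, 3:+C, 4:-C, 5:+B, 6:+A, 7:+B, 8:+C, 9:+B, 10:+B, 11:-C, 12:-C, 13:-C, 14:+C, 15:+C
Rule 3 (four of five consecutive points beyond the same 1σ limit) is satisfied at point 9.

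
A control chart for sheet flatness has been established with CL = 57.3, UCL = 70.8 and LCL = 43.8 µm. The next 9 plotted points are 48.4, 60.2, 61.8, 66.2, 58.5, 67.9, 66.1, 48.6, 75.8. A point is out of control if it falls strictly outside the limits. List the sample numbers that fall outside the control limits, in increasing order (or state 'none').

Compare each point to [43.8, 70.8]: sample 9 = 75.8 > UCL.

9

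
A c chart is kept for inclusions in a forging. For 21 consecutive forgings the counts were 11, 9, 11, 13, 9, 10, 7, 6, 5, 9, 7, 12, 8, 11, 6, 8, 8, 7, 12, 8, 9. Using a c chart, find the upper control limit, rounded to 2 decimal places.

c̄ = (11 + 9 + 11 + 13 + 9 + 10 + 7 + 6 + 5 + 9 + 7 + 12 + 8 + 11 + 6 + 8 + 8 + 7 + 12 + 8 + 9) / 21 = 186 / 21 = 8.8571
UCL = c̄ + 3√c̄ = 8.8571 + 3 × √8.8571 = 8.8571 + 3 × 2.9761 = 17.7854

17.79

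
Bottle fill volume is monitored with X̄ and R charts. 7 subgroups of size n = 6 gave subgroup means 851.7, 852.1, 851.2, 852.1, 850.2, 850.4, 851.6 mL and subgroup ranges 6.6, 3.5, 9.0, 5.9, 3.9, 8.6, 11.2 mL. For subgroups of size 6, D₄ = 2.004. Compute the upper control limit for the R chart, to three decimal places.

13.942

R̄ = (6.6 + 3.5 + 9.0 + 5.9 + 3.9 + 8.6 + 11.2) / 7 = 48.7000 / 7 = 6.9571
UCL_R = D₄·R̄ = 2.004 × 6.9571 = 13.9421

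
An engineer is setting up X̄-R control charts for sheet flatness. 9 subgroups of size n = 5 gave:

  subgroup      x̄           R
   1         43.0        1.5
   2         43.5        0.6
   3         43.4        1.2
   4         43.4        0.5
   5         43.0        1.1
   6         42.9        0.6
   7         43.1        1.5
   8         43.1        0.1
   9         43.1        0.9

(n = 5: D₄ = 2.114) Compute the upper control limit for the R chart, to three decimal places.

R̄ = (1.5 + 0.6 + 1.2 + 0.5 + 1.1 + 0.6 + 1.5 + 0.1 + 0.9) / 9 = 8.0000 / 9 = 0.8889
UCL_R = D₄·R̄ = 2.114 × 0.8889 = 1.8791

1.879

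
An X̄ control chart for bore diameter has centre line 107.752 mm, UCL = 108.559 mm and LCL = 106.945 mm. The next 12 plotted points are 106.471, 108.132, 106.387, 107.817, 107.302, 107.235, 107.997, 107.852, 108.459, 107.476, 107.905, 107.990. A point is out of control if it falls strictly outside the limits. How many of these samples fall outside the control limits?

Compare each point to [106.945, 108.559]: sample 1 = 106.471 < LCL; sample 3 = 106.387 < LCL.

2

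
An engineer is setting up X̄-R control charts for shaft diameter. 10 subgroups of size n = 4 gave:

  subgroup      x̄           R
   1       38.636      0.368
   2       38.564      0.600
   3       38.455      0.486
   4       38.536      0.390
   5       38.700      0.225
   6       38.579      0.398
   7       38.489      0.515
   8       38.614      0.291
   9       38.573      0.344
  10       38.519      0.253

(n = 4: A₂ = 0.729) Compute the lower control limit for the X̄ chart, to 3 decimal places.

X̄̄ = (38.636 + 38.564 + 38.455 + 38.536 + 38.700 + 38.579 + 38.489 + 38.614 + 38.573 + 38.519) / 10 = 385.6650 / 10 = 38.5665
R̄ = (0.368 + 0.600 + 0.486 + 0.390 + 0.225 + 0.398 + 0.515 + 0.291 + 0.344 + 0.253) / 10 = 3.8700 / 10 = 0.3870
LCL = X̄̄ − A₂·R̄ = 38.5665 − 0.729 × 0.3870 = 38.2844

38.284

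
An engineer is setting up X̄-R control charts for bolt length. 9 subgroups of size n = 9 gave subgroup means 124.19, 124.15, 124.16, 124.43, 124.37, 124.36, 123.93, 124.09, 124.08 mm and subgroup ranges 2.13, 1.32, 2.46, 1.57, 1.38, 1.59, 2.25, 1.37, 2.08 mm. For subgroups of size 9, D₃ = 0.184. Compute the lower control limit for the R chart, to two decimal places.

0.33

R̄ = (2.13 + 1.32 + 2.46 + 1.57 + 1.38 + 1.59 + 2.25 + 1.37 + 2.08) / 9 = 16.1500 / 9 = 1.7944
LCL_R = D₃·R̄ = 0.184 × 1.7944 = 0.3302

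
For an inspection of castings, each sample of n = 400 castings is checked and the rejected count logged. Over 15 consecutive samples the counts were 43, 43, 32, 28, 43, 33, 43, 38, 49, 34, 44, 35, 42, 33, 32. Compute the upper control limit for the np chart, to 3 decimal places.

55.754

p̄ = Σdᵢ / (k·n) = 572 / (15 × 400) = 0.09533
UCL = np̄ + 3·√(np̄(1−p̄)) = 38.1333 + 3 × √(38.1333×0.90467) = 38.1333 + 3 × 5.8735 = 55.7538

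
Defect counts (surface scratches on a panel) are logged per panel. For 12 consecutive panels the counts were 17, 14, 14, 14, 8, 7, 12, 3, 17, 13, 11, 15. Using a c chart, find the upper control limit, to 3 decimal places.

22.512

c̄ = (17 + 14 + 14 + 14 + 8 + 7 + 12 + 3 + 17 + 13 + 11 + 15) / 12 = 145 / 12 = 12.0833
UCL = c̄ + 3√c̄ = 12.0833 + 3 × √12.0833 = 12.0833 + 3 × 3.4761 = 22.5117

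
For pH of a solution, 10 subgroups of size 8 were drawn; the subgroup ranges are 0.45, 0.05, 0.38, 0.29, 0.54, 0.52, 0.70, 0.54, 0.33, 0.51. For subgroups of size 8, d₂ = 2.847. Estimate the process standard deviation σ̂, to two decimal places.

0.15

R̄ = (0.45 + 0.05 + 0.38 + 0.29 + 0.54 + 0.52 + 0.70 + 0.54 + 0.33 + 0.51) / 10 = 0.4310
σ̂ = R̄ / d₂ = 0.4310 / 2.847 = 0.1514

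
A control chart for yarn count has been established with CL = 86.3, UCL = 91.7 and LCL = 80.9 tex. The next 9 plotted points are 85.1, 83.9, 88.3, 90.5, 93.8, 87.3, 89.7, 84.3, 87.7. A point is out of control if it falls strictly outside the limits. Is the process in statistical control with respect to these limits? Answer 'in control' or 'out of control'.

out of control

Compare each point to [80.9, 91.7]: sample 5 = 93.8 > UCL.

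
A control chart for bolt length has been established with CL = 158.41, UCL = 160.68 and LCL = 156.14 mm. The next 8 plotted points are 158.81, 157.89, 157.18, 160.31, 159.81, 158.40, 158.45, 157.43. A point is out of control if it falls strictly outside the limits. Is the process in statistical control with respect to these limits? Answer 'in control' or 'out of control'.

in control

All 8 points lie within [156.14, 160.68].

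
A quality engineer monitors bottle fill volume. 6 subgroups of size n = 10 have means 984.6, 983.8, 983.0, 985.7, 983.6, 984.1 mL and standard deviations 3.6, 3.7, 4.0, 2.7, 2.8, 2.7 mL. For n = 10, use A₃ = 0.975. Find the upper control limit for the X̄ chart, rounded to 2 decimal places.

987.30

X̄̄ = (984.6 + 983.8 + 983.0 + 985.7 + 983.6 + 984.1) / 6 = 984.1333
s̄ = (3.6 + 3.7 + 4.0 + 2.7 + 2.8 + 2.7) / 6 = 3.2500
UCL = X̄̄ + A₃·s̄ = 984.1333 + 0.975 × 3.2500 = 987.3021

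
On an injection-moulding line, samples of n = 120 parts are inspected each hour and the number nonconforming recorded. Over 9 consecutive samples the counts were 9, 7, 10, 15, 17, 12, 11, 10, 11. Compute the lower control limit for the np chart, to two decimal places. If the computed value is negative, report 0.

p̄ = Σdᵢ / (k·n) = 102 / (9 × 120) = 0.09444
LCL = np̄ − 3·√(np̄(1−p̄)) = 11.3333 − 3 × 3.2036 = 1.7226

1.72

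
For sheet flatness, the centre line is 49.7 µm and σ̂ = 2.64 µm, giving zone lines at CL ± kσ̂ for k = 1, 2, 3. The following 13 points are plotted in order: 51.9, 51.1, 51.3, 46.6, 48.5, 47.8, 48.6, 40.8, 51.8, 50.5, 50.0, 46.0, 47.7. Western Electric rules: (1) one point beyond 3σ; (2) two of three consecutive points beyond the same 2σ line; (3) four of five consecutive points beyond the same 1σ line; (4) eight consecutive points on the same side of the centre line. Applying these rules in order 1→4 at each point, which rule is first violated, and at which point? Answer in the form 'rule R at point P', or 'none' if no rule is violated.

rule 1 at point 8

Zone of each point (C = within 1σ̂, B = 1σ̂–2σ̂, A = 2σ̂–3σ̂, * = beyond 3σ̂; sign = side of CL): 1:+C, 2:+C, 3:+C, 4:-B, 5:-C, 6:-C, 7:-C, 8:-*, 9:+C, 10:+C, 11:+C, 12:-B, 13:-C
Rule 1 (one point beyond the 3σ limits) is satisfied at point 8.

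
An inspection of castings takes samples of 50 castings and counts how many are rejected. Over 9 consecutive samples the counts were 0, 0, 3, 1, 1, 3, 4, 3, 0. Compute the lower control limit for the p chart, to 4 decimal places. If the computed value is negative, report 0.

0.0000

p̄ = Σdᵢ / (k·n) = 15 / (9 × 50) = 0.03333
LCL = p̄ − 3·√(p̄(1−p̄)/n) = 0.03333 − 3 × 0.02539 = -0.04282 → 0 (negative, so LCL = 0)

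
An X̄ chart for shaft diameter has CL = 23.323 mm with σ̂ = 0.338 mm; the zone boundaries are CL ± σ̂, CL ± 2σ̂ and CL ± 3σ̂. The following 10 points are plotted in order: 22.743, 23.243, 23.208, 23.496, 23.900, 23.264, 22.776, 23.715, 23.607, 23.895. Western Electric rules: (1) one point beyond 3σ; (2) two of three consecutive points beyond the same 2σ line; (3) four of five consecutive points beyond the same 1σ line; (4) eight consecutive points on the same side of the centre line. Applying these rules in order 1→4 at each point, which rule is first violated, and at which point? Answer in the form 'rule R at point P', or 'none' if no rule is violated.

none

Zone of each point (C = within 1σ̂, B = 1σ̂–2σ̂, A = 2σ̂–3σ̂, * = beyond 3σ̂; sign = side of CL): 1:-B, 2:-C, 3:-C, 4:+C, 5:+B, 6:-C, 7:-B, 8:+B, 9:+C, 10:+B
No rule fires across all 10 points.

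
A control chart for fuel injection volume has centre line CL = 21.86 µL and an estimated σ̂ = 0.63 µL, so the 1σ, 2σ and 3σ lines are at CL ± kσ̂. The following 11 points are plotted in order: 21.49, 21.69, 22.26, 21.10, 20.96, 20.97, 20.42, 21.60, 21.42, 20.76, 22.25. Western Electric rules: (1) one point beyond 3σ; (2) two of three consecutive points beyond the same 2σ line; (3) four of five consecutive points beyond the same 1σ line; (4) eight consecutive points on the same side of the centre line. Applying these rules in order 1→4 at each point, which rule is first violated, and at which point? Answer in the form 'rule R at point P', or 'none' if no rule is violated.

rule 3 at point 7

Zone of each point (C = within 1σ̂, B = 1σ̂–2σ̂, A = 2σ̂–3σ̂, * = beyond 3σ̂; sign = side of CL): 1:-C, 2:-C, 3:+C, 4:-B, 5:-B, 6:-B, 7:-A, 8:-C, 9:-C, 10:-B, 11:+C
Rule 3 (four of five consecutive points beyond the same 1σ limit) is satisfied at point 7.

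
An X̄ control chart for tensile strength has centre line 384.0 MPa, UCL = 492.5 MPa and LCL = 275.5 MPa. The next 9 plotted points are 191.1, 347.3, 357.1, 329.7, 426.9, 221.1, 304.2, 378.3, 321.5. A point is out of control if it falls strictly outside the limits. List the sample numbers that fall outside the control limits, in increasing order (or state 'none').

1, 6

Compare each point to [275.5, 492.5]: sample 1 = 191.1 < LCL; sample 6 = 221.1 < LCL.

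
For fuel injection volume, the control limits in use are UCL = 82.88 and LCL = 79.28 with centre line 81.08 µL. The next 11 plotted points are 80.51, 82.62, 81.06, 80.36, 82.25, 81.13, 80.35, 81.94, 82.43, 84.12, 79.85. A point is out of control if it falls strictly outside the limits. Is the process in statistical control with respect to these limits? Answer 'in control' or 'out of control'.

Compare each point to [79.28, 82.88]: sample 10 = 84.12 > UCL.

out of control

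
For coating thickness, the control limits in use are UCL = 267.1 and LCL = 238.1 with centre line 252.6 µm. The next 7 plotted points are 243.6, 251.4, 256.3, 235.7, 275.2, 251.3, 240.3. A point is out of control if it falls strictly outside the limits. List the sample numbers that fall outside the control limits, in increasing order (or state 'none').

Compare each point to [238.1, 267.1]: sample 4 = 235.7 < LCL; sample 5 = 275.2 > UCL.

4, 5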